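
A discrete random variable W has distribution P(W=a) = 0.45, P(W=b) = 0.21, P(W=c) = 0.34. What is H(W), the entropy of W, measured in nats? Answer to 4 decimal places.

H(W) = −Σ p·ln p.
  −(0.45)·ln(0.45) = 0.35933
  −(0.21)·ln(0.21) = 0.32774
  −(0.34)·ln(0.34) = 0.36680
Sum: 0.35933 + 0.32774 + 0.36680 = 1.0539 nats.

1.0539 nats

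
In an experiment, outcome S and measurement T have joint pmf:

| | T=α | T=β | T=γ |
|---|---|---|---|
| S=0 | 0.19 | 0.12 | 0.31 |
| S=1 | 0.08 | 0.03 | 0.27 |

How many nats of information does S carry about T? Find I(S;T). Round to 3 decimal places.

Marginals: p(S) = (0.6200, 0.3800), p(T) = (0.2700, 0.1500, 0.5800).
I(S;T) = H(S) + H(T) − H(S,T).
H(S) = 0.6641, H(T) = 0.9540, H(S,T) = 1.5938.
I(S;T) = 0.6641 + 0.9540 − 1.5938 = 0.024 nats.

0.024 nats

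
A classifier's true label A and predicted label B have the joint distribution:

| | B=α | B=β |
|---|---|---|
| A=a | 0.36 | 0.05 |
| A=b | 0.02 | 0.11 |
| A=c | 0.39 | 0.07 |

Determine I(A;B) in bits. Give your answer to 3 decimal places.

0.195 bits

Marginals: p(A) = (0.4100, 0.1300, 0.4600), p(B) = (0.7700, 0.2300).
I(A;B) = Σ p(x,y)·log₂[p(x,y)/(p(x)p(y))].
  (a,α): 0.36·log₂(1.1403) = 0.0682
  (a,β): 0.05·log₂(0.5302) = -0.0458
  (b,α): 0.02·log₂(0.1998) = -0.0465
  (b,β): 0.11·log₂(3.6789) = 0.2067
  (c,α): 0.39·log₂(1.1011) = 0.0542
  (c,β): 0.07·log₂(0.6616) = -0.0417
Sum = 0.195 bits.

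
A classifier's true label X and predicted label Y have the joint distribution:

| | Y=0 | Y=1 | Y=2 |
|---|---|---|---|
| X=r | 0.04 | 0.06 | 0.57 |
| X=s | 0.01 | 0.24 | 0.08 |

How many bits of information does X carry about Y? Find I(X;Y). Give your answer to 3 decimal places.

Marginals: p(X) = (0.6700, 0.3300), p(Y) = (0.0500, 0.3000, 0.6500).
I(X;Y) = H(X) + H(Y) − H(X,Y).
H(X) = 0.9149, H(Y) = 1.1412, H(X,Y) = 1.7436.
I(X;Y) = 0.9149 + 1.1412 − 1.7436 = 0.312 bits.

0.312 bits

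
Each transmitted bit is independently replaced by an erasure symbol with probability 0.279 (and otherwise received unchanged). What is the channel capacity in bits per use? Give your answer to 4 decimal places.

Binary erasure channel: capacity C = 1 − ε.
C = 1 − 0.279 = 0.7210 bits per channel use.

0.7210 bits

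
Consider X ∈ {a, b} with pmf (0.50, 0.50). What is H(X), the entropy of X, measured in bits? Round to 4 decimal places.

H(X) = −Σ p·log₂ p.
  −(0.50)·log₂(0.50) = 0.50000
  −(0.50)·log₂(0.50) = 0.50000
Sum: 0.50000 + 0.50000 = 1.0000 bits.

1.0000 bits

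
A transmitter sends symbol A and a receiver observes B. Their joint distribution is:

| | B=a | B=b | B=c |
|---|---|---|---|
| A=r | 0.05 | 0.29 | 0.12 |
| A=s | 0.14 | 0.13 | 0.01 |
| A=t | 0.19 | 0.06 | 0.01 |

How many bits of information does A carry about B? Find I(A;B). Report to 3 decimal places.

0.258 bits

Marginals: p(A) = (0.4600, 0.2800, 0.2600), p(B) = (0.3800, 0.4800, 0.1400).
I(A;B) = Σ p(x,y)·log₂[p(x,y)/(p(x)p(y))].
  (r,a): 0.05·log₂(0.2860) = -0.0903
  (r,b): 0.29·log₂(1.3134) = 0.1141
  (r,c): 0.12·log₂(1.8634) = 0.1077
  (s,a): 0.14·log₂(1.3158) = 0.0554
  (s,b): 0.13·log₂(0.9673) = -0.0062
  (s,c): 0.01·log₂(0.2551) = -0.0197
  (t,a): 0.19·log₂(1.9231) = 0.1792
  (t,b): 0.06·log₂(0.4808) = -0.0634
  (t,c): 0.01·log₂(0.2747) = -0.0186
Sum = 0.258 bits.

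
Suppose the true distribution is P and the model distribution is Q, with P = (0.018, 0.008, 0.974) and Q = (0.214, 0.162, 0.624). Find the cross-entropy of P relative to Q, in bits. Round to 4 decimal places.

0.7237 bits

H(P,Q) = −Σ p·log₂ q.
  −0.018·log₂(0.214) = 0.04004
  −0.008·log₂(0.162) = 0.02101
  −0.974·log₂(0.624) = 0.66269
H(P,Q) = 0.7237 bits.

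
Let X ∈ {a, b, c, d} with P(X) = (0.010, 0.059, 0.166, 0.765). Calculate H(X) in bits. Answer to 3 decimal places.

H(X) = −Σ p·log₂ p.
  −(0.010)·log₂(0.010) = 0.0664
  −(0.059)·log₂(0.059) = 0.2409
  −(0.166)·log₂(0.166) = 0.4301
  −(0.765)·log₂(0.765) = 0.2956
Sum: 0.0664 + 0.2409 + 0.4301 + 0.2956 = 1.033 bits.

1.033 bits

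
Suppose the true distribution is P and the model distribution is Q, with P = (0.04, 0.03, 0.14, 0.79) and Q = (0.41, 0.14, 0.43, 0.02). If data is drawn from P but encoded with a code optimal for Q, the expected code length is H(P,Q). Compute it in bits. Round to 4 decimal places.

4.7657 bits

H(P,Q) = −Σ p·log₂ q.
  −0.04·log₂(0.41) = 0.05145
  −0.03·log₂(0.14) = 0.08510
  −0.14·log₂(0.43) = 0.17046
  −0.79·log₂(0.02) = 4.45865
H(P,Q) = 4.7657 bits.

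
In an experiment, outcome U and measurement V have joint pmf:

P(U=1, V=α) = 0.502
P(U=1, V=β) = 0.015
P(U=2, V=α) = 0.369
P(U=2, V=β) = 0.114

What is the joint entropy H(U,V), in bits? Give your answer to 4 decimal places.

1.4779 bits

H(U,V) = −Σ p(x,y)·log₂ p(x,y) over all 4 cells.
  cell (1,α): −0.502·log₂0.502 = 0.49911
  cell (1,β): −0.015·log₂0.015 = 0.09088
  cell (2,α): −0.369·log₂0.369 = 0.53074
  cell (2,β): −0.114·log₂0.114 = 0.35715
Sum = 1.4779 bits.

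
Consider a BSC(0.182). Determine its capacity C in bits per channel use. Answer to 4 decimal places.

Binary symmetric channel: C = 1 − h₂(ε) where h₂ is the binary entropy function.
h₂(0.182) = −0.182·log₂0.182 − 0.818·log₂0.818 = 0.6844.
C = 1 − 0.6844 = 0.3156 bits per channel use.

0.3156 bits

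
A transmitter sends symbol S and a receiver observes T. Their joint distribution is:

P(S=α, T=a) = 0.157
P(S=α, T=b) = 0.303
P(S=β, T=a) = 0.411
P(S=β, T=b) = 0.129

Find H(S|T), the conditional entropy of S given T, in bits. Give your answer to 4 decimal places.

0.8631 bits

Marginals: p(S) = (0.4600, 0.5400), p(T) = (0.5680, 0.4320).
H(S|T) = Σ p(T) · H(S|T=·).
  T=a: p=0.5680, H(S|T=a) = 0.8505
  T=b: p=0.4320, H(S|T=b) = 0.8796
Weighted sum = 0.8631 bits.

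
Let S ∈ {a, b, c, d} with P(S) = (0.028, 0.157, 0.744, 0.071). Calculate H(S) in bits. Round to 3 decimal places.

H(S) = −Σ p·log₂ p.
  −(0.028)·log₂(0.028) = 0.1444
  −(0.157)·log₂(0.157) = 0.4194
  −(0.744)·log₂(0.744) = 0.3174
  −(0.071)·log₂(0.071) = 0.2709
Sum: 0.1444 + 0.4194 + 0.3174 + 0.2709 = 1.152 bits.

1.152 bits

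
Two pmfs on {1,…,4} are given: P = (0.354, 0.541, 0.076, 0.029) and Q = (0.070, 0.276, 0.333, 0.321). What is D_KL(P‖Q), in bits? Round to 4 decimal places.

1.0905 bits

D(P‖Q) = Σ p·log₂(p/q).
  0.354·log₂(0.354/0.070) = 0.82777
  0.541·log₂(0.541/0.276) = 0.52529
  0.076·log₂(0.076/0.333) = -0.16199
  0.029·log₂(0.029/0.321) = -0.10059
D(P‖Q) = 1.0905 bits.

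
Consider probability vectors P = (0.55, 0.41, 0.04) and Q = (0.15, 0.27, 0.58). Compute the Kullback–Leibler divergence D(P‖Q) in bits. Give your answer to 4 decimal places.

1.1237 bits

D(P‖Q) = Σ p·log₂(p/q).
  0.55·log₂(0.55/0.15) = 1.03096
  0.41·log₂(0.41/0.27) = 0.24709
  0.04·log₂(0.04/0.58) = -0.15432
D(P‖Q) = 1.1237 bits.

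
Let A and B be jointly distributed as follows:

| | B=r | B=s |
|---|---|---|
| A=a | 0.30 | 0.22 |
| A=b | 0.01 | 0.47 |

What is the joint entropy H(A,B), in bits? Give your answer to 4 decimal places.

1.5801 bits

H(A,B) = −Σ p(x,y)·log₂ p(x,y) over all 4 cells.
  cell (a,r): −0.30·log₂0.30 = 0.52109
  cell (a,s): −0.22·log₂0.22 = 0.48057
  cell (b,r): −0.01·log₂0.01 = 0.06644
  cell (b,s): −0.47·log₂0.47 = 0.51196
Sum = 1.5801 bits.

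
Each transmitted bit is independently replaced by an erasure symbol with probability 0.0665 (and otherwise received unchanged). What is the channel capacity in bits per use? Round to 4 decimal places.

0.9335 bits

Binary erasure channel: capacity C = 1 − ε.
C = 1 − 0.0665 = 0.9335 bits per channel use.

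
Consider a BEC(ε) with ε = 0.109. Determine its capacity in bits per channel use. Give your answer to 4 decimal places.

0.8910 bits

Binary erasure channel: capacity C = 1 − ε.
C = 1 − 0.109 = 0.8910 bits per channel use.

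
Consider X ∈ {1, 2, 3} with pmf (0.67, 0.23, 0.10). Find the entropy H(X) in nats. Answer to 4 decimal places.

0.8366 nats

H(X) = −Σ p·ln p.
  −(0.67)·ln(0.67) = 0.26832
  −(0.23)·ln(0.23) = 0.33803
  −(0.10)·ln(0.10) = 0.23026
Sum: 0.26832 + 0.33803 + 0.23026 = 0.8366 nats.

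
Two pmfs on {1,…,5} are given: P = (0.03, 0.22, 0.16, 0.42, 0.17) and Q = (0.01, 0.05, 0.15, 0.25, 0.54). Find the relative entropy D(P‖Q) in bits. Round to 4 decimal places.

D(P‖Q) = Σ p·log₂(p/q).
  0.03·log₂(0.03/0.01) = 0.04755
  0.22·log₂(0.22/0.05) = 0.47025
  0.16·log₂(0.16/0.15) = 0.01490
  0.42·log₂(0.42/0.25) = 0.31435
  0.17·log₂(0.17/0.54) = -0.28346
D(P‖Q) = 0.5636 bits.

0.5636 bits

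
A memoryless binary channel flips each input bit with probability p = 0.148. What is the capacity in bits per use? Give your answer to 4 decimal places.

0.3952 bits

Binary symmetric channel: C = 1 − h₂(ε) where h₂ is the binary entropy function.
h₂(0.148) = −0.148·log₂0.148 − 0.852·log₂0.852 = 0.6048.
C = 1 − 0.6048 = 0.3952 bits per channel use.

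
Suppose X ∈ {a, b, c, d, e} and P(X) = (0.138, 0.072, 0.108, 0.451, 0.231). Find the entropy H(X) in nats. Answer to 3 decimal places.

1.401 nats

H(X) = −Σ p·ln p.
  −(0.138)·ln(0.138) = 0.2733
  −(0.072)·ln(0.072) = 0.1894
  −(0.108)·ln(0.108) = 0.2404
  −(0.451)·ln(0.451) = 0.3591
  −(0.231)·ln(0.231) = 0.3385
Sum: 0.2733 + 0.1894 + 0.2404 + 0.3591 + 0.3385 = 1.401 nats.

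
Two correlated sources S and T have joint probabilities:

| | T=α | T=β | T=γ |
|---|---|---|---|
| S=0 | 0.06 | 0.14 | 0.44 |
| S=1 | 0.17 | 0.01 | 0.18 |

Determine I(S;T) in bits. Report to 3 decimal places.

Marginals: p(S) = (0.6400, 0.3600), p(T) = (0.2300, 0.1500, 0.6200).
I(S;T) = Σ p(x,y)·log₂[p(x,y)/(p(x)p(y))].
  (0,α): 0.06·log₂(0.4076) = -0.0777
  (0,β): 0.14·log₂(1.4583) = 0.0762
  (0,γ): 0.44·log₂(1.1089) = 0.0656
  (1,α): 0.17·log₂(2.0531) = 0.1764
  (1,β): 0.01·log₂(0.1852) = -0.0243
  (1,γ): 0.18·log₂(0.8065) = -0.0559
Sum = 0.160 bits.

0.160 bits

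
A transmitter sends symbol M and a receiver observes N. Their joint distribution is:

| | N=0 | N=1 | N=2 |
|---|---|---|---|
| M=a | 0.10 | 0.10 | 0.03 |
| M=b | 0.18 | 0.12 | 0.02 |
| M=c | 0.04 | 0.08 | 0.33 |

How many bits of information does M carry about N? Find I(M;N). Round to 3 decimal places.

Marginals: p(M) = (0.2300, 0.3200, 0.4500), p(N) = (0.3200, 0.3000, 0.3800).
I(M;N) = H(M) + H(N) − H(M,N).
H(M) = 1.5321, H(N) = 1.5776, H(M,N) = 2.7465.
I(M;N) = 1.5321 + 1.5776 − 2.7465 = 0.363 bits.

0.363 bits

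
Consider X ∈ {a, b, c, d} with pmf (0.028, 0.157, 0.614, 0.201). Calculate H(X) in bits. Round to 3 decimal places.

H(X) = −Σ p·log₂ p.
  −(0.028)·log₂(0.028) = 0.1444
  −(0.157)·log₂(0.157) = 0.4194
  −(0.614)·log₂(0.614) = 0.4321
  −(0.201)·log₂(0.201) = 0.4653
Sum: 0.1444 + 0.4194 + 0.4321 + 0.4653 = 1.461 bits.

1.461 bits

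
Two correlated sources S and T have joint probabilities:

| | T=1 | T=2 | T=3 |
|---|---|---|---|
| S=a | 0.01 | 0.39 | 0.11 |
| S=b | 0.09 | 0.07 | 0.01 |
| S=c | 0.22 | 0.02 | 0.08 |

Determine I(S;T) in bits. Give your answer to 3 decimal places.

0.476 bits

Marginals: p(S) = (0.5100, 0.1700, 0.3200), p(T) = (0.3200, 0.4800, 0.2000).
I(S;T) = H(S) + H(T) − H(S,T).
H(S) = 1.4561, H(T) = 1.4987, H(S,T) = 2.4791.
I(S;T) = 1.4561 + 1.4987 − 2.4791 = 0.476 bits.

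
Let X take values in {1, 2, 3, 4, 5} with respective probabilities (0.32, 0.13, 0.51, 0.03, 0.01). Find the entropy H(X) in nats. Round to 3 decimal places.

1.125 nats

H(X) = −Σ p·ln p.
  −(0.32)·ln(0.32) = 0.3646
  −(0.13)·ln(0.13) = 0.2652
  −(0.51)·ln(0.51) = 0.3434
  −(0.03)·ln(0.03) = 0.1052
  −(0.01)·ln(0.01) = 0.0461
Sum: 0.3646 + 0.2652 + 0.3434 + 0.1052 + 0.0461 = 1.125 nats.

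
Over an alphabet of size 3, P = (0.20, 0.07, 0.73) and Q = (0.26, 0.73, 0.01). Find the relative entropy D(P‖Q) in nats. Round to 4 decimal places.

2.9154 nats

D(P‖Q) = Σ p·ln(p/q).
  0.20·ln(0.20/0.26) = -0.05247
  0.07·ln(0.07/0.73) = -0.16412
  0.73·ln(0.73/0.01) = 3.13204
D(P‖Q) = 2.9154 nats.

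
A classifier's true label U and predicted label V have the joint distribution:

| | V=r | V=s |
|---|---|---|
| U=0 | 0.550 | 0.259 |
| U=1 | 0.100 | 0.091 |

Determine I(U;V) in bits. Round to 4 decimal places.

0.0116 bits

Marginals: p(U) = (0.8090, 0.1910), p(V) = (0.6500, 0.3500).
I(U;V) = Σ p(x,y)·log₂[p(x,y)/(p(x)p(y))].
  (0,r): 0.550·log₂(1.0459) = 0.03563
  (0,s): 0.259·log₂(0.9147) = -0.03331
  (1,r): 0.100·log₂(0.8055) = -0.03121
  (1,s): 0.091·log₂(1.3613) = 0.04049
Sum = 0.0116 bits.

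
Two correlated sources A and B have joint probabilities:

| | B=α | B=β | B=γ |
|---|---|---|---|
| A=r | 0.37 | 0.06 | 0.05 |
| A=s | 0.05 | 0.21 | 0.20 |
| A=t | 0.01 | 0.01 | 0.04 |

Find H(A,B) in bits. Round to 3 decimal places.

H(A,B) = −Σ p(x,y)·log₂ p(x,y) over all 9 cells.
  cell (r,α): −0.37·log₂0.37 = 0.5307
  cell (r,β): −0.06·log₂0.06 = 0.2435
  cell (r,γ): −0.05·log₂0.05 = 0.2161
  cell (s,α): −0.05·log₂0.05 = 0.2161
  cell (s,β): −0.21·log₂0.21 = 0.4728
  cell (s,γ): −0.20·log₂0.20 = 0.4644
  cell (t,α): −0.01·log₂0.01 = 0.0664
  cell (t,β): −0.01·log₂0.01 = 0.0664
  cell (t,γ): −0.04·log₂0.04 = 0.1858
Sum = 2.462 bits.

2.462 bits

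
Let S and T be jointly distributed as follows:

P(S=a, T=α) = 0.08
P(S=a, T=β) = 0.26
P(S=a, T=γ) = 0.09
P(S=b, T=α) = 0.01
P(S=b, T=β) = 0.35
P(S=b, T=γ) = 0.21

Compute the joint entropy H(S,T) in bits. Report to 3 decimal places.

H(S,T) = −Σ p(x,y)·log₂ p(x,y) over all 6 cells.
  cell (a,α): −0.08·log₂0.08 = 0.2915
  cell (a,β): −0.26·log₂0.26 = 0.5053
  cell (a,γ): −0.09·log₂0.09 = 0.3127
  cell (b,α): −0.01·log₂0.01 = 0.0664
  cell (b,β): −0.35·log₂0.35 = 0.5301
  cell (b,γ): −0.21·log₂0.21 = 0.4728
Sum = 2.179 bits.

2.179 bits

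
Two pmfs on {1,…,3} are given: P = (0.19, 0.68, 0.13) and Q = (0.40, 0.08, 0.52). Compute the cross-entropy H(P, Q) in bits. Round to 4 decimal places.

H(P,Q) = −Σ p·log₂ q.
  −0.19·log₂(0.40) = 0.25117
  −0.68·log₂(0.08) = 2.47782
  −0.13·log₂(0.52) = 0.12264
H(P,Q) = 2.8516 bits.

2.8516 bits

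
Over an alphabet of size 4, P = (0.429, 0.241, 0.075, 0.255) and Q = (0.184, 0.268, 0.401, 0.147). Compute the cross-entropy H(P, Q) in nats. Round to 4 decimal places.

H(P,Q) = −Σ p·ln q.
  −0.429·ln(0.184) = 0.72622
  −0.241·ln(0.268) = 0.31734
  −0.075·ln(0.401) = 0.06853
  −0.255·ln(0.147) = 0.48892
H(P,Q) = 1.6010 nats.

1.6010 nats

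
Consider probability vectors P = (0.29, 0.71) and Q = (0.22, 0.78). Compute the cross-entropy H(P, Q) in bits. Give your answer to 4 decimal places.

0.8880 bits

H(P,Q) = −Σ p·log₂ q.
  −0.29·log₂(0.22) = 0.63348
  −0.71·log₂(0.78) = 0.25450
H(P,Q) = 0.8880 bits.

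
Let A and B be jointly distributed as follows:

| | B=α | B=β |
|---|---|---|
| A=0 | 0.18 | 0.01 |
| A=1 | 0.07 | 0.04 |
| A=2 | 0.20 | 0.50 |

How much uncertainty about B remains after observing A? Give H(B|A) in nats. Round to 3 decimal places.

Marginals: p(A) = (0.1900, 0.1100, 0.7000), p(B) = (0.4500, 0.5500).
H(B|A) = Σ p(A) · H(B|A=·).
  A=0: p=0.1900, H(B|A=0) = 0.2062
  A=1: p=0.1100, H(B|A=1) = 0.6555
  A=2: p=0.7000, H(B|A=2) = 0.5983
Weighted sum = 0.530 nats.

0.530 nats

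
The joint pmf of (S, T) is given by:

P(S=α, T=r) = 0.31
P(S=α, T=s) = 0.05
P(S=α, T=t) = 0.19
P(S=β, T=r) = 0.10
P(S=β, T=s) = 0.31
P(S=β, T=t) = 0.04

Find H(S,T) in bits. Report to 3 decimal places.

H(S,T) = −Σ p(x,y)·log₂ p(x,y) over all 6 cells.
  cell (α,r): −0.31·log₂0.31 = 0.5238
  cell (α,s): −0.05·log₂0.05 = 0.2161
  cell (α,t): −0.19·log₂0.19 = 0.4552
  cell (β,r): −0.10·log₂0.10 = 0.3322
  cell (β,s): −0.31·log₂0.31 = 0.5238
  cell (β,t): −0.04·log₂0.04 = 0.1858
Sum = 2.237 bits.

2.237 bits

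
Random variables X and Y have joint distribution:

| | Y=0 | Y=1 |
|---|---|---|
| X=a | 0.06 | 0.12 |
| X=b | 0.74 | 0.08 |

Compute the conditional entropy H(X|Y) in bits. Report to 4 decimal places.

Marginals: p(X) = (0.1800, 0.8200), p(Y) = (0.8000, 0.2000).
H(X|Y) = Σ p(Y) · H(X|Y=·).
  Y=0: p=0.8000, H(X|Y=0) = 0.3843
  Y=1: p=0.2000, H(X|Y=1) = 0.9710
Weighted sum = 0.5016 bits.

0.5016 bits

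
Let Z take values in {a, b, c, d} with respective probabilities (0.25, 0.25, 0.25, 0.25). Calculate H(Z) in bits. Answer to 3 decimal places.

2.000 bits

H(Z) = −Σ p·log₂ p.
  −(0.25)·log₂(0.25) = 0.5000
  −(0.25)·log₂(0.25) = 0.5000
  −(0.25)·log₂(0.25) = 0.5000
  −(0.25)·log₂(0.25) = 0.5000
Sum: 0.5000 + 0.5000 + 0.5000 + 0.5000 = 2.000 bits.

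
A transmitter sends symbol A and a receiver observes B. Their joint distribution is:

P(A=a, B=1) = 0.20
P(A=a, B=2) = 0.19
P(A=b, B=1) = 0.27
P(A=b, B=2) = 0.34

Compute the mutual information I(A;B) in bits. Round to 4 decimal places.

Marginals: p(A) = (0.3900, 0.6100), p(B) = (0.4700, 0.5300).
I(A;B) = Σ p(x,y)·log₂[p(x,y)/(p(x)p(y))].
  (a,1): 0.20·log₂(1.0911) = 0.02516
  (a,2): 0.19·log₂(0.9192) = -0.02309
  (b,1): 0.27·log₂(0.9418) = -0.02338
  (b,2): 0.34·log₂(1.0517) = 0.02470
Sum = 0.0034 bits.

0.0034 bits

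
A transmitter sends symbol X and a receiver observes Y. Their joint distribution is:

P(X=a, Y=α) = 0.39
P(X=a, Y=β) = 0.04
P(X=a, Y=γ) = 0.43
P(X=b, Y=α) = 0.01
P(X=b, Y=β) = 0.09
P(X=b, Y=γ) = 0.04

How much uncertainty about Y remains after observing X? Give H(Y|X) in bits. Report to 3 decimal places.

Marginals: p(X) = (0.8600, 0.1400), p(Y) = (0.4000, 0.1300, 0.4700).
H(Y|X) = Σ p(X) · H(Y|X=·).
  X=a: p=0.8600, H(Y|X=a) = 1.2232
  X=b: p=0.1400, H(Y|X=b) = 1.1981
Weighted sum = 1.220 bits.

1.220 bits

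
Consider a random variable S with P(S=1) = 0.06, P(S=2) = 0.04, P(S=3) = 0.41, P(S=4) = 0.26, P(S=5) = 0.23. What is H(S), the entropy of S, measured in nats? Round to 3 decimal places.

1.351 nats

H(S) = −Σ p·ln p.
  −(0.06)·ln(0.06) = 0.1688
  −(0.04)·ln(0.04) = 0.1288
  −(0.41)·ln(0.41) = 0.3656
  −(0.26)·ln(0.26) = 0.3502
  −(0.23)·ln(0.23) = 0.3380
Sum: 0.1688 + 0.1288 + 0.3656 + 0.3502 + 0.3380 = 1.351 nats.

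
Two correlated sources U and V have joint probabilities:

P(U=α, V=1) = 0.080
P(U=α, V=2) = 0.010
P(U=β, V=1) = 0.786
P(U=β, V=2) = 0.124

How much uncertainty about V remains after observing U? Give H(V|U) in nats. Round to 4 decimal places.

0.3937 nats

Marginals: p(U) = (0.0900, 0.9100), p(V) = (0.8660, 0.1340).
H(V|U) = Σ p(U) · H(V|U=·).
  U=α: p=0.0900, H(V|U=α) = 0.3488
  U=β: p=0.9100, H(V|U=β) = 0.3981
Weighted sum = 0.3937 nats.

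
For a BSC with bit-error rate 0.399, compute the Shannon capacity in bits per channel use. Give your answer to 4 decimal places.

0.0296 bits

Binary symmetric channel: C = 1 − h₂(ε) where h₂ is the binary entropy function.
h₂(0.399) = −0.399·log₂0.399 − 0.601·log₂0.601 = 0.9704.
C = 1 − 0.9704 = 0.0296 bits per channel use.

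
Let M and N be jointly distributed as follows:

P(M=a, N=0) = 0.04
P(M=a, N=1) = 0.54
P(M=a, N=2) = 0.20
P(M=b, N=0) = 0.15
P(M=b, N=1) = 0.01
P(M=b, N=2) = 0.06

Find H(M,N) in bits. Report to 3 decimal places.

H(M,N) = −Σ p(x,y)·log₂ p(x,y) over all 6 cells.
  cell (a,0): −0.04·log₂0.04 = 0.1858
  cell (a,1): −0.54·log₂0.54 = 0.4800
  cell (a,2): −0.20·log₂0.20 = 0.4644
  cell (b,0): −0.15·log₂0.15 = 0.4105
  cell (b,1): −0.01·log₂0.01 = 0.0664
  cell (b,2): −0.06·log₂0.06 = 0.2435
Sum = 1.851 bits.

1.851 bits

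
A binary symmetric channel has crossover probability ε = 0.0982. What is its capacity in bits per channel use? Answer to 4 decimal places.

Binary symmetric channel: C = 1 − h₂(ε) where h₂ is the binary entropy function.
h₂(0.0982) = −0.0982·log₂0.0982 − 0.9018·log₂0.9018 = 0.4633.
C = 1 − 0.4633 = 0.5367 bits per channel use.

0.5367 bits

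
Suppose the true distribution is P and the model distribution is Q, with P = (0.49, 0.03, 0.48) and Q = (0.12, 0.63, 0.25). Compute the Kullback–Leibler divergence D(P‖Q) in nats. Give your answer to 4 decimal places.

D(P‖Q) = Σ p·ln(p/q).
  0.49·ln(0.49/0.12) = 0.68939
  0.03·ln(0.03/0.63) = -0.09134
  0.48·ln(0.48/0.25) = 0.31312
D(P‖Q) = 0.9112 nats.

0.9112 nats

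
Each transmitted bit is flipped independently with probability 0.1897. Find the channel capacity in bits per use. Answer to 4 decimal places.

Binary symmetric channel: C = 1 − h₂(ε) where h₂ is the binary entropy function.
h₂(0.1897) = −0.1897·log₂0.1897 − 0.8103·log₂0.8103 = 0.7008.
C = 1 − 0.7008 = 0.2992 bits per channel use.

0.2992 bits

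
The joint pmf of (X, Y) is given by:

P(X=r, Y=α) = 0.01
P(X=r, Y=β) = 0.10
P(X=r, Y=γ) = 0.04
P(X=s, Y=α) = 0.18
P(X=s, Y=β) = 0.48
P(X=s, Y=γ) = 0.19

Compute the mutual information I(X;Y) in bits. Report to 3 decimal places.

0.015 bits

Marginals: p(X) = (0.1500, 0.8500), p(Y) = (0.1900, 0.5800, 0.2300).
I(X;Y) = Σ p(x,y)·log₂[p(x,y)/(p(x)p(y))].
  (r,α): 0.01·log₂(0.3509) = -0.0151
  (r,β): 0.10·log₂(1.1494) = 0.0201
  (r,γ): 0.04·log₂(1.1594) = 0.0085
  (s,α): 0.18·log₂(1.1146) = 0.0282
  (s,β): 0.48·log₂(0.9736) = -0.0185
  (s,γ): 0.19·log₂(0.9719) = -0.0078
Sum = 0.015 bits.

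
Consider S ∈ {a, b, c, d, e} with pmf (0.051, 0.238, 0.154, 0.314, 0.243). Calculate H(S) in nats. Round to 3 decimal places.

1.489 nats

H(S) = −Σ p·ln p.
  −(0.051)·ln(0.051) = 0.1518
  −(0.238)·ln(0.238) = 0.3416
  −(0.154)·ln(0.154) = 0.2881
  −(0.314)·ln(0.314) = 0.3637
  −(0.243)·ln(0.243) = 0.3438
Sum: 0.1518 + 0.3416 + 0.2881 + 0.3637 + 0.3438 = 1.489 nats.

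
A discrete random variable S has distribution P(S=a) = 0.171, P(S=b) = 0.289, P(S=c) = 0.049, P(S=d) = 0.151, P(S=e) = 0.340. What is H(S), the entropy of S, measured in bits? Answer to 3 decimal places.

2.107 bits

H(S) = −Σ p·log₂ p.
  −(0.171)·log₂(0.171) = 0.4357
  −(0.289)·log₂(0.289) = 0.5176
  −(0.049)·log₂(0.049) = 0.2132
  −(0.151)·log₂(0.151) = 0.4118
  −(0.340)·log₂(0.340) = 0.5292
Sum: 0.4357 + 0.5176 + 0.2132 + 0.4118 + 0.5292 = 2.107 bits.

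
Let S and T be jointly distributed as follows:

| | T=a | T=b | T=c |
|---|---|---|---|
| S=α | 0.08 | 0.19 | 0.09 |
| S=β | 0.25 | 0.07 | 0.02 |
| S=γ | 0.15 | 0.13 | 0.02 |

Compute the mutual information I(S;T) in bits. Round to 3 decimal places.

Marginals: p(S) = (0.3600, 0.3400, 0.3000), p(T) = (0.4800, 0.3900, 0.1300).
I(S;T) = H(S) + H(T) − H(S,T).
H(S) = 1.5809, H(T) = 1.4207, H(S,T) = 2.8469.
I(S;T) = 1.5809 + 1.4207 − 2.8469 = 0.155 bits.

0.155 bits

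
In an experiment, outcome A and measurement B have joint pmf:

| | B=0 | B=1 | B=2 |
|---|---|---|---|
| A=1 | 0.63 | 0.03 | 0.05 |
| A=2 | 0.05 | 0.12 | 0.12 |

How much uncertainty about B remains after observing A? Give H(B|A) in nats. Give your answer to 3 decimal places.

0.603 nats

Chain rule: H(B|A) = H(A,B) − H(A).
Marginals: p(A) = (0.7100, 0.2900), p(B) = (0.6800, 0.1500, 0.1700).
H(A,B) = 1.2047 nats; H(A) = 0.6022 nats.
H(B|A) = 1.2047 − 0.6022 = 0.603 nats.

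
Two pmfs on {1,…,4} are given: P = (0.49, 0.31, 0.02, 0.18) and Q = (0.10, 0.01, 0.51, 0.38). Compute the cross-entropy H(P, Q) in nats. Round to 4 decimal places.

2.7435 nats

H(P,Q) = −Σ p·ln q.
  −0.49·ln(0.10) = 1.12827
  −0.31·ln(0.01) = 1.42760
  −0.02·ln(0.51) = 0.01347
  −0.18·ln(0.38) = 0.17417
H(P,Q) = 2.7435 nats.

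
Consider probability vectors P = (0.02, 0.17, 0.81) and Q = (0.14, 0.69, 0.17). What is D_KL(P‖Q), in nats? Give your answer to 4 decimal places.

0.9875 nats

D(P‖Q) = Σ p·ln(p/q).
  0.02·ln(0.02/0.14) = -0.03892
  0.17·ln(0.17/0.69) = -0.23815
  0.81·ln(0.81/0.17) = 1.26460
D(P‖Q) = 0.9875 nats.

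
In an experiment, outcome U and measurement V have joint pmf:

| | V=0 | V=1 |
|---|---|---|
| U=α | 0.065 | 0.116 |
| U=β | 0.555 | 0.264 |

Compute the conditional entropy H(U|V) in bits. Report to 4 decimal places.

Chain rule: H(U|V) = H(U,V) − H(V).
Marginals: p(U) = (0.1810, 0.8190), p(V) = (0.6200, 0.3800).
H(U,V) = 1.5955 bits; H(V) = 0.9580 bits.
H(U|V) = 1.5955 − 0.9580 = 0.6375 bits.

0.6375 bits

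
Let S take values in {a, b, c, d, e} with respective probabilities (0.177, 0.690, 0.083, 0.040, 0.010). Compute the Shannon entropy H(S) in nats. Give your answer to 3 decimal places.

0.944 nats

H(S) = −Σ p·ln p.
  −(0.177)·ln(0.177) = 0.3065
  −(0.690)·ln(0.690) = 0.2560
  −(0.083)·ln(0.083) = 0.2066
  −(0.040)·ln(0.040) = 0.1288
  −(0.010)·ln(0.010) = 0.0461
Sum: 0.3065 + 0.2560 + 0.2066 + 0.1288 + 0.0461 = 0.944 nats.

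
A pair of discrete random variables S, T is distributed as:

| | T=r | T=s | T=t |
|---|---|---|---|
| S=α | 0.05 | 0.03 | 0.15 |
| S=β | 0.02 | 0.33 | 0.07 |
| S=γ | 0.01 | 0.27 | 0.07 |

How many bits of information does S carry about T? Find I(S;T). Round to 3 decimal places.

0.240 bits

Marginals: p(S) = (0.2300, 0.4200, 0.3500), p(T) = (0.0800, 0.6300, 0.2900).
I(S;T) = H(S) + H(T) − H(S,T).
H(S) = 1.5434, H(T) = 1.2294, H(S,T) = 2.5327.
I(S;T) = 1.5434 + 1.2294 − 2.5327 = 0.240 bits.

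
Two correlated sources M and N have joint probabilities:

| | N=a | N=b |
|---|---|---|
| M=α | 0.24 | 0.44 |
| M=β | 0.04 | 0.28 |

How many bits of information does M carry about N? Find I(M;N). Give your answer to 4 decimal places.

0.0446 bits

Marginals: p(M) = (0.6800, 0.3200), p(N) = (0.2800, 0.7200).
I(M;N) = Σ p(x,y)·log₂[p(x,y)/(p(x)p(y))].
  (α,a): 0.24·log₂(1.2605) = 0.08016
  (α,b): 0.44·log₂(0.8987) = -0.06780
  (β,a): 0.04·log₂(0.4464) = -0.04654
  (β,b): 0.28·log₂(1.2153) = 0.07876
Sum = 0.0446 bits.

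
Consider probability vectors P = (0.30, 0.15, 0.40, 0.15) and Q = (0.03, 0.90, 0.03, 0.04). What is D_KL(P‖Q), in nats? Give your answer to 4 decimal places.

1.6564 nats

D(P‖Q) = Σ p·ln(p/q).
  0.30·ln(0.30/0.03) = 0.69078
  0.15·ln(0.15/0.90) = -0.26876
  0.40·ln(0.40/0.03) = 1.03611
  0.15·ln(0.15/0.04) = 0.19826
D(P‖Q) = 1.6564 nats.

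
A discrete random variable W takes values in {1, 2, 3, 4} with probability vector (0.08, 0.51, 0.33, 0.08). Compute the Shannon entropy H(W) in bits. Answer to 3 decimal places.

H(W) = −Σ p·log₂ p.
  −(0.08)·log₂(0.08) = 0.2915
  −(0.51)·log₂(0.51) = 0.4954
  −(0.33)·log₂(0.33) = 0.5278
  −(0.08)·log₂(0.08) = 0.2915
Sum: 0.2915 + 0.4954 + 0.5278 + 0.2915 = 1.606 bits.

1.606 bits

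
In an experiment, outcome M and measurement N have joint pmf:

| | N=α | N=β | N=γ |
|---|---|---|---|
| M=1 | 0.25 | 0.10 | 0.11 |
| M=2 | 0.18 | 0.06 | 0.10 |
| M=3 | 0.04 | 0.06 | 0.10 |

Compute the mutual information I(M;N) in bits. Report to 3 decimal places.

0.060 bits

Marginals: p(M) = (0.4600, 0.3400, 0.2000), p(N) = (0.4700, 0.2200, 0.3100).
I(M;N) = Σ p(x,y)·log₂[p(x,y)/(p(x)p(y))].
  (1,α): 0.25·log₂(1.1563) = 0.0524
  (1,β): 0.10·log₂(0.9881) = -0.0017
  (1,γ): 0.11·log₂(0.7714) = -0.0412
  (2,α): 0.18·log₂(1.1264) = 0.0309
  (2,β): 0.06·log₂(0.8021) = -0.0191
  (2,γ): 0.10·log₂(0.9488) = -0.0076
  (3,α): 0.04·log₂(0.4255) = -0.0493
  (3,β): 0.06·log₂(1.3636) = 0.0268
  (3,γ): 0.10·log₂(1.6129) = 0.0690
Sum = 0.060 bits.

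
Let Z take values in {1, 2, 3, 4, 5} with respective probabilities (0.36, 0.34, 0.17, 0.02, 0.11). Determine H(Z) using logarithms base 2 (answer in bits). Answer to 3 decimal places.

H(Z) = −Σ p·log₂ p.
  −(0.36)·log₂(0.36) = 0.5306
  −(0.34)·log₂(0.34) = 0.5292
  −(0.17)·log₂(0.17) = 0.4346
  −(0.02)·log₂(0.02) = 0.1129
  −(0.11)·log₂(0.11) = 0.3503
Sum: 0.5306 + 0.5292 + 0.4346 + 0.1129 + 0.3503 = 1.958 bits.

1.958 bits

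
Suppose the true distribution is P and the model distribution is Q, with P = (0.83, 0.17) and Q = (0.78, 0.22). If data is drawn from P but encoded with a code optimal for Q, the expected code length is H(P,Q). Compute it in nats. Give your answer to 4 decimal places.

0.4636 nats

H(P,Q) = −Σ p·ln q.
  −0.83·ln(0.78) = 0.20622
  −0.17·ln(0.22) = 0.25740
H(P,Q) = 0.4636 nats.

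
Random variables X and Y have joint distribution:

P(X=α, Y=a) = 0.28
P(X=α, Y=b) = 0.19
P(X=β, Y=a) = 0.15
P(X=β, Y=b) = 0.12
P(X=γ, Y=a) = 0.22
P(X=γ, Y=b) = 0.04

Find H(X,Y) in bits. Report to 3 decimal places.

H(X,Y) = −Σ p(x,y)·log₂ p(x,y) over all 6 cells.
  cell (α,a): −0.28·log₂0.28 = 0.5142
  cell (α,b): −0.19·log₂0.19 = 0.4552
  cell (β,a): −0.15·log₂0.15 = 0.4105
  cell (β,b): −0.12·log₂0.12 = 0.3671
  cell (γ,a): −0.22·log₂0.22 = 0.4806
  cell (γ,b): −0.04·log₂0.04 = 0.1858
Sum = 2.413 bits.

2.413 bits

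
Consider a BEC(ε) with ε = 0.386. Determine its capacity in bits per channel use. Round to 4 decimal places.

0.6140 bits

Binary erasure channel: capacity C = 1 − ε.
C = 1 − 0.386 = 0.6140 bits per channel use.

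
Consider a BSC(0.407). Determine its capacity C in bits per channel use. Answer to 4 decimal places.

Binary symmetric channel: C = 1 − h₂(ε) where h₂ is the binary entropy function.
h₂(0.407) = −0.407·log₂0.407 − 0.593·log₂0.593 = 0.9749.
C = 1 − 0.9749 = 0.0251 bits per channel use.

0.0251 bits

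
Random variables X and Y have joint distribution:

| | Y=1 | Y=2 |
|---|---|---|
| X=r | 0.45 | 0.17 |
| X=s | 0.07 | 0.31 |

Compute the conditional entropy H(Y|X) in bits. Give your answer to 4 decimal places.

Marginals: p(X) = (0.6200, 0.3800), p(Y) = (0.5200, 0.4800).
H(Y|X) = Σ p(X) · H(Y|X=·).
  X=r: p=0.6200, H(Y|X=r) = 0.8474
  X=s: p=0.3800, H(Y|X=s) = 0.6892
Weighted sum = 0.7873 bits.

0.7873 bits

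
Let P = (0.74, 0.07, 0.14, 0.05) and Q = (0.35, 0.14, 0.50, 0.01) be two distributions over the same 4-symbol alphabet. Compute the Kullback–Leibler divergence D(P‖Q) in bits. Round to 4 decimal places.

D(P‖Q) = Σ p·log₂(p/q).
  0.74·log₂(0.74/0.35) = 0.79933
  0.07·log₂(0.07/0.14) = -0.07000
  0.14·log₂(0.14/0.50) = -0.25711
  0.05·log₂(0.05/0.01) = 0.11610
D(P‖Q) = 0.5883 bits.

0.5883 bits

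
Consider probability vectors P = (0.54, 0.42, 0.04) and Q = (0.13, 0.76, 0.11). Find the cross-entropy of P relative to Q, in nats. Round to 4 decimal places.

1.3053 nats

H(P,Q) = −Σ p·ln q.
  −0.54·ln(0.13) = 1.10172
  −0.42·ln(0.76) = 0.11526
  −0.04·ln(0.11) = 0.08829
H(P,Q) = 1.3053 nats.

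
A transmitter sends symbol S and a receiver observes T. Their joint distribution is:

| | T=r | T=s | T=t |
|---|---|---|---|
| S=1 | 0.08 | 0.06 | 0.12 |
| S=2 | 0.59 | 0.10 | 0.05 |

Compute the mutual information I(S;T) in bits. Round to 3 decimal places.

0.172 bits

Marginals: p(S) = (0.2600, 0.7400), p(T) = (0.6700, 0.1600, 0.1700).
I(S;T) = Σ p(x,y)·log₂[p(x,y)/(p(x)p(y))].
  (1,r): 0.08·log₂(0.4592) = -0.0898
  (1,s): 0.06·log₂(1.4423) = 0.0317
  (1,t): 0.12·log₂(2.7149) = 0.1729
  (2,r): 0.59·log₂(1.1900) = 0.1481
  (2,s): 0.10·log₂(0.8446) = -0.0244
  (2,t): 0.05·log₂(0.3975) = -0.0666
Sum = 0.172 bits.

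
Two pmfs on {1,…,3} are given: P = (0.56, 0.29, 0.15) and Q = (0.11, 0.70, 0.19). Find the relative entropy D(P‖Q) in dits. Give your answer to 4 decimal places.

D(P‖Q) = Σ p·log₁₀(p/q).
  0.56·log₁₀(0.56/0.11) = 0.39581
  0.29·log₁₀(0.29/0.70) = -0.11098
  0.15·log₁₀(0.15/0.19) = -0.01540
D(P‖Q) = 0.2694 dits.

0.2694 dits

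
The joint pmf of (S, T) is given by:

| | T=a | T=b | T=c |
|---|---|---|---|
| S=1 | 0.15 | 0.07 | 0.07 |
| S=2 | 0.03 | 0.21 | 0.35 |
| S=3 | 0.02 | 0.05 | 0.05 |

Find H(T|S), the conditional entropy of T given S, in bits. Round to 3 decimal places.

1.313 bits

Marginals: p(S) = (0.2900, 0.5900, 0.1200), p(T) = (0.2000, 0.3300, 0.4700).
H(T|S) = Σ p(S) · H(T|S=·).
  S=1: p=0.2900, H(T|S=1) = 1.4819
  S=2: p=0.5900, H(T|S=2) = 1.1959
  S=3: p=0.1200, H(T|S=3) = 1.4834
Weighted sum = 1.313 bits.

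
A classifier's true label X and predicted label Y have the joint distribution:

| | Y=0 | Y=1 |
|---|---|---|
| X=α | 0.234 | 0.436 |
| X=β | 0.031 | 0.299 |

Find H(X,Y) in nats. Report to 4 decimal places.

H(X,Y) = −Σ p(x,y)·ln p(x,y) over all 4 cells.
  cell (α,0): −0.234·ln0.234 = 0.33987
  cell (α,1): −0.436·ln0.436 = 0.36193
  cell (β,0): −0.031·ln0.031 = 0.10769
  cell (β,1): −0.299·ln0.299 = 0.36099
Sum = 1.1705 nats.

1.1705 nats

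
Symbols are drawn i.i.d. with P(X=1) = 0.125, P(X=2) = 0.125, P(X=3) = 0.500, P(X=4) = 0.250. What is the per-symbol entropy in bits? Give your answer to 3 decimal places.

1.750 bits

H(X) = −Σ p·log₂ p.
  −(0.125)·log₂(0.125) = 0.3750
  −(0.125)·log₂(0.125) = 0.3750
  −(0.500)·log₂(0.500) = 0.5000
  −(0.250)·log₂(0.250) = 0.5000
Sum: 0.3750 + 0.3750 + 0.5000 + 0.5000 = 1.750 bits.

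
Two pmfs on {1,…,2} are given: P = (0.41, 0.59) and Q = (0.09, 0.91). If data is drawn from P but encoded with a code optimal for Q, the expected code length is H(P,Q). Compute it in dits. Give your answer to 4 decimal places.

H(P,Q) = −Σ p·log₁₀ q.
  −0.41·log₁₀(0.09) = 0.42876
  −0.59·log₁₀(0.91) = 0.02417
H(P,Q) = 0.4529 dits.

0.4529 dits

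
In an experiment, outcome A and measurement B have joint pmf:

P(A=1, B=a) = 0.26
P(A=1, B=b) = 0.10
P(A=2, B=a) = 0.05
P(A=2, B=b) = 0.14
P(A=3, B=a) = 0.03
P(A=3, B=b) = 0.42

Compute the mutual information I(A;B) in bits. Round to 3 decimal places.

Marginals: p(A) = (0.3600, 0.1900, 0.4500), p(B) = (0.3400, 0.6600).
I(A;B) = H(A) + H(B) − H(A,B).
H(A) = 1.5042, H(B) = 0.9248, H(A,B) = 2.1281.
I(A;B) = 1.5042 + 0.9248 − 2.1281 = 0.301 bits.

0.301 bits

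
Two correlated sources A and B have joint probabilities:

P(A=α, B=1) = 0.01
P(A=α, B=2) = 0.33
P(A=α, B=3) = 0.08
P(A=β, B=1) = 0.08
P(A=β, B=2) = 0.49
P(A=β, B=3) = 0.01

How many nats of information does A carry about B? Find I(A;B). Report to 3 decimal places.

0.065 nats

Marginals: p(A) = (0.4200, 0.5800), p(B) = (0.0900, 0.8200, 0.0900).
I(A;B) = H(A) + H(B) − H(A,B).
H(A) = 0.6803, H(B) = 0.5962, H(A,B) = 1.2116.
I(A;B) = 0.6803 + 0.5962 − 1.2116 = 0.065 nats.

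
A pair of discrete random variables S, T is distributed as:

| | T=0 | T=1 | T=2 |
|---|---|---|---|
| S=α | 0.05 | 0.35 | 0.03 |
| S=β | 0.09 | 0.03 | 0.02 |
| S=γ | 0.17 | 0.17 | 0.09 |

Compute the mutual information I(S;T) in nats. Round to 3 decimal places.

0.126 nats

Marginals: p(S) = (0.4300, 0.1400, 0.4300), p(T) = (0.3100, 0.5500, 0.1400).
I(S;T) = Σ p(x,y)·ln[p(x,y)/(p(x)p(y))].
  (α,0): 0.05·ln(0.3751) = -0.0490
  (α,1): 0.35·ln(1.4799) = 0.1372
  (α,2): 0.03·ln(0.4983) = -0.0209
  (β,0): 0.09·ln(2.0737) = 0.0656
  (β,1): 0.03·ln(0.3896) = -0.0283
  (β,2): 0.02·ln(1.0204) = 0.0004
  (γ,0): 0.17·ln(1.2753) = 0.0413
  (γ,1): 0.17·ln(0.7188) = -0.0561
  (γ,2): 0.09·ln(1.4950) = 0.0362
Sum = 0.126 nats.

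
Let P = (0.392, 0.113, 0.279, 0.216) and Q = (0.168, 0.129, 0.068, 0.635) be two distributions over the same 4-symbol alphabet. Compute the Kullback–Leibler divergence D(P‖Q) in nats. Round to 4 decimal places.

0.4781 nats

D(P‖Q) = Σ p·ln(p/q).
  0.392·ln(0.392/0.168) = 0.33214
  0.113·ln(0.113/0.129) = -0.01496
  0.279·ln(0.279/0.068) = 0.39387
  0.216·ln(0.216/0.635) = -0.23292
D(P‖Q) = 0.4781 nats.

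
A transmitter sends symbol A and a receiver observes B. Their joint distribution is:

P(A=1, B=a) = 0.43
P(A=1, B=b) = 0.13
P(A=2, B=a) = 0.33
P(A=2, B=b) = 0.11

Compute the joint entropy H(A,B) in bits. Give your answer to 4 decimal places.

1.7843 bits

H(A,B) = −Σ p(x,y)·log₂ p(x,y) over all 4 cells.
  cell (1,a): −0.43·log₂0.43 = 0.52356
  cell (1,b): −0.13·log₂0.13 = 0.38264
  cell (2,a): −0.33·log₂0.33 = 0.52782
  cell (2,b): −0.11·log₂0.11 = 0.35029
Sum = 1.7843 bits.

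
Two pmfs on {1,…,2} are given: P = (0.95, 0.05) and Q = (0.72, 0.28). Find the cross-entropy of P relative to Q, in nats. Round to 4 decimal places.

0.3757 nats

H(P,Q) = −Σ p·ln q.
  −0.95·ln(0.72) = 0.31208
  −0.05·ln(0.28) = 0.06365
H(P,Q) = 0.3757 nats.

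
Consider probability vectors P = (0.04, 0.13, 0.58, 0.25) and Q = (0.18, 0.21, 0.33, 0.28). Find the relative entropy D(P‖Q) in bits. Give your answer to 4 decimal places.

D(P‖Q) = Σ p·log₂(p/q).
  0.04·log₂(0.04/0.18) = -0.08680
  0.13·log₂(0.13/0.21) = -0.08994
  0.58·log₂(0.58/0.33) = 0.47188
  0.25·log₂(0.25/0.28) = -0.04087
D(P‖Q) = 0.2543 bits.

0.2543 bits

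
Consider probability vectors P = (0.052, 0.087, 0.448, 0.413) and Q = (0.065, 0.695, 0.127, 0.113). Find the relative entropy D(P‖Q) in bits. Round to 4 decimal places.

D(P‖Q) = Σ p·log₂(p/q).
  0.052·log₂(0.052/0.065) = -0.01674
  0.087·log₂(0.087/0.695) = -0.26082
  0.448·log₂(0.448/0.127) = 0.81476
  0.413·log₂(0.413/0.113) = 0.77224
D(P‖Q) = 1.3094 bits.

1.3094 bits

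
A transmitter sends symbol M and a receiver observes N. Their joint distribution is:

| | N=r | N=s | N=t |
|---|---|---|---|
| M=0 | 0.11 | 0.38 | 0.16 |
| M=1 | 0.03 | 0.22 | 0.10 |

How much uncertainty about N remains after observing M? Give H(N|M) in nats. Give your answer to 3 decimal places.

Chain rule: H(N|M) = H(M,N) − H(M).
Marginals: p(M) = (0.6500, 0.3500), p(N) = (0.1400, 0.6000, 0.2600).
H(M,N) = 1.5723 nats; H(M) = 0.6474 nats.
H(N|M) = 1.5723 − 0.6474 = 0.925 nats.

0.925 nats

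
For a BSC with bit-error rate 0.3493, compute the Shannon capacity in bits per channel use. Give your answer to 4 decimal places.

Binary symmetric channel: C = 1 − h₂(ε) where h₂ is the binary entropy function.
h₂(0.3493) = −0.3493·log₂0.3493 − 0.6507·log₂0.6507 = 0.9334.
C = 1 − 0.9334 = 0.0666 bits per channel use.

0.0666 bits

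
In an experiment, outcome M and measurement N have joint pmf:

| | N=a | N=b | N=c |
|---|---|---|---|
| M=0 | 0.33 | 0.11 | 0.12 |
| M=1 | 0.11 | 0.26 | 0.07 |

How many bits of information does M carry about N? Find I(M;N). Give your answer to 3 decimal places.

Marginals: p(M) = (0.5600, 0.4400), p(N) = (0.4400, 0.3700, 0.1900).
I(M;N) = Σ p(x,y)·log₂[p(x,y)/(p(x)p(y))].
  (0,a): 0.33·log₂(1.3393) = 0.1391
  (0,b): 0.11·log₂(0.5309) = -0.1005
  (0,c): 0.12·log₂(1.1278) = 0.0208
  (1,a): 0.11·log₂(0.5682) = -0.0897
  (1,b): 0.26·log₂(1.5971) = 0.1756
  (1,c): 0.07·log₂(0.8373) = -0.0179
Sum = 0.127 bits.

0.127 bits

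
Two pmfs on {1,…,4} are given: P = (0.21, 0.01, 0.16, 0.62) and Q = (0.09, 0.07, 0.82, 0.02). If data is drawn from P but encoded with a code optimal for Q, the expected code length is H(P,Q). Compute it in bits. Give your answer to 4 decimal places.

4.3129 bits

H(P,Q) = −Σ p·log₂ q.
  −0.21·log₂(0.09) = 0.72953
  −0.01·log₂(0.07) = 0.03837
  −0.16·log₂(0.82) = 0.04581
  −0.62·log₂(0.02) = 3.49919
H(P,Q) = 4.3129 bits.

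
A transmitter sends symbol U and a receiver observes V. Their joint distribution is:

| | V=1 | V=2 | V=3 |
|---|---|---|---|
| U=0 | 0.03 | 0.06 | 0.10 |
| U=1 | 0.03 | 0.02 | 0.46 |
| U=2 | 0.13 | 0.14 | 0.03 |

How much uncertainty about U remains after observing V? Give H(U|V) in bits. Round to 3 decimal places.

1.054 bits

Marginals: p(U) = (0.1900, 0.5100, 0.3000), p(V) = (0.1900, 0.2200, 0.5900).
H(U|V) = Σ p(V) · H(U|V=·).
  V=1: p=0.1900, H(U|V=1) = 1.2155
  V=2: p=0.2200, H(U|V=2) = 1.2407
  V=3: p=0.5900, H(U|V=3) = 0.9325
Weighted sum = 1.054 bits.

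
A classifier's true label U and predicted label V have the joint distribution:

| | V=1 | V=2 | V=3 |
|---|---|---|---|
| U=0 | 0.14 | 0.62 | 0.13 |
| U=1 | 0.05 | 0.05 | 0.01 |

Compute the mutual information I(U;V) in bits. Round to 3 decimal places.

0.033 bits

Marginals: p(U) = (0.8900, 0.1100), p(V) = (0.1900, 0.6700, 0.1400).
I(U;V) = Σ p(x,y)·log₂[p(x,y)/(p(x)p(y))].
  (0,1): 0.14·log₂(0.8279) = -0.0381
  (0,2): 0.62·log₂(1.0397) = 0.0349
  (0,3): 0.13·log₂(1.0433) = 0.0080
  (1,1): 0.05·log₂(2.3923) = 0.0629
  (1,2): 0.05·log₂(0.6784) = -0.0280
  (1,3): 0.01·log₂(0.6494) = -0.0062
Sum = 0.033 bits.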